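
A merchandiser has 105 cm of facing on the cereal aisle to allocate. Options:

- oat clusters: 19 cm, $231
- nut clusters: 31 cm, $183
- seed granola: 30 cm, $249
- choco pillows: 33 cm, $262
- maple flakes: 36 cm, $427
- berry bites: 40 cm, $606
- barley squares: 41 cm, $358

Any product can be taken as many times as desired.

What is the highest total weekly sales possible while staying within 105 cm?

1443

Ranking by ratio (weekly sales/cm): berry bites 15.15, oat clusters 12.16, maple flakes 11.86, barley squares 8.73.
Oat clusters + 2×berry bites uses 99 of the 105 cm and totals 1443.
The spare 6 cm is too small for any remaining product, and no exchange beats 1443.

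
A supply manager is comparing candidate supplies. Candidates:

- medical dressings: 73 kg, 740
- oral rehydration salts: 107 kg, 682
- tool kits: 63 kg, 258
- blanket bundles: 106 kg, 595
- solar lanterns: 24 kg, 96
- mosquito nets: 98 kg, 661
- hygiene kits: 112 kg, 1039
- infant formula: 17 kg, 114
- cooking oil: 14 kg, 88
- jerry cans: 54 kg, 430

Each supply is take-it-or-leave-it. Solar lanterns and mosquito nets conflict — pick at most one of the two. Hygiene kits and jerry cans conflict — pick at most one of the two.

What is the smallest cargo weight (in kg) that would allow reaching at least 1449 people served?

Need the lightest bundle worth ≥ 1449.
medical dressings + solar lanterns + infant formula + cooking oil + jerry cans: 1468 people served at 182 kg.
Any bundle with less than 182 kg falls short of 1449.

182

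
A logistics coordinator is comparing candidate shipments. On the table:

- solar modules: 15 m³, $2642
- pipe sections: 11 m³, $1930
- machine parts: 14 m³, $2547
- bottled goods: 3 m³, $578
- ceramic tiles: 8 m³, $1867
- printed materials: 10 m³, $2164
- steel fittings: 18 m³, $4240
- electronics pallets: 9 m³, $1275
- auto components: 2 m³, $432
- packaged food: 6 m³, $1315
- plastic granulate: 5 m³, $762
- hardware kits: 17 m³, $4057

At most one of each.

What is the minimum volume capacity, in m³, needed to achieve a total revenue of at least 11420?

49

Look for the lowest-volume combination reaching 11420.
ceramic tiles + steel fittings + packaged food + hardware kits: 11479 revenue at 49 m³.
Any bundle with less than 49 m³ falls short of 11420.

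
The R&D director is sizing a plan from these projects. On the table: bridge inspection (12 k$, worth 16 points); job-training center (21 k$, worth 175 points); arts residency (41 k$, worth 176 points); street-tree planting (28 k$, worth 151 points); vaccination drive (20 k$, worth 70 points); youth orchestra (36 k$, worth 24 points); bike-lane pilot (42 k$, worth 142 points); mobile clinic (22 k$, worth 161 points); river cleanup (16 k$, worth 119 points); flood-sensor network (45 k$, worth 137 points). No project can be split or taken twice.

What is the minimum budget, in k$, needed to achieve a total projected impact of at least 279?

Need the lightest bundle worth ≥ 279.
job-training center + river cleanup reaches 294 using 37 k$.
Below 37 k$ the best achievable stays under 279.

37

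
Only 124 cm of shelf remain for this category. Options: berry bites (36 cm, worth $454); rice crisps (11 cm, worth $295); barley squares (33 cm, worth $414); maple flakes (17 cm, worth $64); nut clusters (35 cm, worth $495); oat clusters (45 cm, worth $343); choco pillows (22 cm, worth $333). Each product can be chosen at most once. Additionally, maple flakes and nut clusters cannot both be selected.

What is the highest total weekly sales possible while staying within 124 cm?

1658

Density check — rice crisps 26.82, choco pillows 15.14, nut clusters 14.14 are the best per cm.
Taking berry bites + rice crisps + barley squares + nut clusters: 115 cm used, 1658 in weekly sales.
Runner-up berry bites + rice crisps + nut clusters + choco pillows tops out at 1577.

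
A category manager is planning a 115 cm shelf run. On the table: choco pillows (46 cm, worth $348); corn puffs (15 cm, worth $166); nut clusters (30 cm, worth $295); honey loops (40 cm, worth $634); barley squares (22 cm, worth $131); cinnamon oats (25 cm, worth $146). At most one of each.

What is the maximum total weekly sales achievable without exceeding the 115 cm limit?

The ratio heuristic lands on corn puffs + nut clusters + honey loops + barley squares (1226) but leaves 8 cm idle.
The 22 cm tied up in barley squares is better spent on cinnamon oats — total rises to 1241 (110 cm).
Next best is corn puffs + nut clusters + honey loops + barley squares at 1226 (107 cm) — short by 15.

1241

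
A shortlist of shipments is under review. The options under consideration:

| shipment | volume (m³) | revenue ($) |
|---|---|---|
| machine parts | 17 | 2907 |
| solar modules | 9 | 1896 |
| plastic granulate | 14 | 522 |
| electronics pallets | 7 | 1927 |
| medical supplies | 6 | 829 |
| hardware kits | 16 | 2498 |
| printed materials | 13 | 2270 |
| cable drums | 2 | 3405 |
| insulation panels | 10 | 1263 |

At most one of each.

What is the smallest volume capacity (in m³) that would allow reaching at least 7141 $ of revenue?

Minimise m³ subject to total revenue ≥ 7141.
solar modules + electronics pallets + cable drums: 7228 revenue at 18 m³.
No combination under 18 m³ hits 7141.

18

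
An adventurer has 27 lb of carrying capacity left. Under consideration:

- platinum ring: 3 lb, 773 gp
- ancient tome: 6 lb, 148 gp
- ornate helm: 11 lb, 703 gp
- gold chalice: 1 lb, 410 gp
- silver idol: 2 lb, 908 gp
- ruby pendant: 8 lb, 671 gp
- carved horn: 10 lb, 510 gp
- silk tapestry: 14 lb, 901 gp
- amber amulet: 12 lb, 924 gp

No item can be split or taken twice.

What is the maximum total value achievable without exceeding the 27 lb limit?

By value per lb: silver idol 454.00, gold chalice 410.00, platinum ring 257.67, ruby pendant 83.88 lead.
Taking platinum ring + gold chalice + silver idol + ruby pendant + amber amulet: 26 lb used, 3686 in value.

3686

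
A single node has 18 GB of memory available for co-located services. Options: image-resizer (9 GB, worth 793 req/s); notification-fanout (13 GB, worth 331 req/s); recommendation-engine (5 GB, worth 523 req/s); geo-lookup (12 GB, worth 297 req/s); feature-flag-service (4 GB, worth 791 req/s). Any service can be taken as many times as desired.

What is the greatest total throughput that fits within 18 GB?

3164

The ratio ordering already packs tightly: 4×feature-flag-service, 16 GB, 3164.
No other feasible combination exceeds 3164.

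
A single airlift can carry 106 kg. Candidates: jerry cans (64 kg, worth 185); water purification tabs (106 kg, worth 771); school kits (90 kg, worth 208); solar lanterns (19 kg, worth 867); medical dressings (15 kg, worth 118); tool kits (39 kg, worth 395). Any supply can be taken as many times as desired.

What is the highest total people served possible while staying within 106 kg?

4335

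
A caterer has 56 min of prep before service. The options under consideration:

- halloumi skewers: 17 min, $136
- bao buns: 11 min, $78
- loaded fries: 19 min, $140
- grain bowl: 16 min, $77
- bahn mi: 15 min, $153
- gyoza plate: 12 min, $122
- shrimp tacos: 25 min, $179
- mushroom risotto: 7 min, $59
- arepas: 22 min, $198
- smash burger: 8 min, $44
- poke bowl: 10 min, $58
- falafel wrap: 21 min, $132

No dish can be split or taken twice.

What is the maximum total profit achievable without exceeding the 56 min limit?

532

Density check — bahn mi 10.20, gyoza plate 10.17, arepas 9.00 are the best per min.
Best packing: bahn mi + gyoza plate + mushroom risotto + arepas — 56 min, 532 total.
No other feasible combination exceeds 532.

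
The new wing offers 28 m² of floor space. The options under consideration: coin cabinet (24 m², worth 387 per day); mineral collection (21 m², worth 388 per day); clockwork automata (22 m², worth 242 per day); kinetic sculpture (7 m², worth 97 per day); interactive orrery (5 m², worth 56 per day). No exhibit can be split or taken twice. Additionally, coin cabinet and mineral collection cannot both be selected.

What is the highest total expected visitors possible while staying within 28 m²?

485

Ranking by ratio (expected visitors/m²): mineral collection 18.48, coin cabinet 16.12, kinetic sculpture 13.86.
Mineral collection + kinetic sculpture uses 28 of the 28 m² and totals 485.
The closest alternative, mineral collection + interactive orrery, reaches only 444.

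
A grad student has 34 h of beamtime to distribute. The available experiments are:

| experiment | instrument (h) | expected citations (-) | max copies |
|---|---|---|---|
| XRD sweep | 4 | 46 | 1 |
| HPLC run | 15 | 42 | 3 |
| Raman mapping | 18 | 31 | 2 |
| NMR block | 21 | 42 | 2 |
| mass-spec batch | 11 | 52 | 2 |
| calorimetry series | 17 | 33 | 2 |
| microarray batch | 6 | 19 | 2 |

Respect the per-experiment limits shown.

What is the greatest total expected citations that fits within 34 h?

169

By expected citations per h: XRD sweep 11.50, mass-spec batch 4.73, microarray batch 3.17 lead.
Best packing: XRD sweep + 2×mass-spec batch + microarray batch — 32 h, 169 total.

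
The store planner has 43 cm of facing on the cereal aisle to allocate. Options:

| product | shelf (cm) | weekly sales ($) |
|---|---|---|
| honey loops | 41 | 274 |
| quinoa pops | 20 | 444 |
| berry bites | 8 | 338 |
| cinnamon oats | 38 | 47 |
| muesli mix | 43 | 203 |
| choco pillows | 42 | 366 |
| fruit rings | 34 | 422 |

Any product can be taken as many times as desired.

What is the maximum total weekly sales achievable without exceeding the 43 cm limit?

1690

5×berry bites uses 40 of the 43 cm and totals 1690.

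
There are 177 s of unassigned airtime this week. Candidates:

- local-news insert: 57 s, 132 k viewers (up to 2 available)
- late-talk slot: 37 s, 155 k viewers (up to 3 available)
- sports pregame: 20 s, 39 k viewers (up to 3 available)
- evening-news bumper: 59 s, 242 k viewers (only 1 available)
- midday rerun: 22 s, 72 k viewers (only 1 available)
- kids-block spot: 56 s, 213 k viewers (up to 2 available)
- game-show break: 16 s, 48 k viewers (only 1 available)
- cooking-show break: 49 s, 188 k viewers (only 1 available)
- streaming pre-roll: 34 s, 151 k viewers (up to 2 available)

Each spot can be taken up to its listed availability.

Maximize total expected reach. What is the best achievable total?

732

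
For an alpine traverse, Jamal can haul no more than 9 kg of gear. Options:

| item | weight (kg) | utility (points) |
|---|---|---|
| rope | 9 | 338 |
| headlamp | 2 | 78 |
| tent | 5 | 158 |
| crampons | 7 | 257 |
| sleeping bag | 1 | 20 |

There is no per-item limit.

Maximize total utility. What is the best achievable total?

A density-first pass picks 4×headlamp + sleeping bag — 332 at 9 kg.
The 9 kg tied up in 4×headlamp and sleeping bag is better spent on rope — total rises to 338 (9 kg).
That's the maximum — no swap from here does better than 338.

338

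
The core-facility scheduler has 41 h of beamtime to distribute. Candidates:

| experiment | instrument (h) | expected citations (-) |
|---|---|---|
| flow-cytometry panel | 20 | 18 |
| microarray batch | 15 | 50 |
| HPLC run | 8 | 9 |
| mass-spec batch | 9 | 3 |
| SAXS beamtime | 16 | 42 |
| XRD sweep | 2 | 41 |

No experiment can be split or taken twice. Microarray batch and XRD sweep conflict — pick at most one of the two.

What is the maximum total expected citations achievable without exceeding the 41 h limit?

Microarray batch + HPLC run + SAXS beamtime uses 39 of the 41 h and totals 101.

101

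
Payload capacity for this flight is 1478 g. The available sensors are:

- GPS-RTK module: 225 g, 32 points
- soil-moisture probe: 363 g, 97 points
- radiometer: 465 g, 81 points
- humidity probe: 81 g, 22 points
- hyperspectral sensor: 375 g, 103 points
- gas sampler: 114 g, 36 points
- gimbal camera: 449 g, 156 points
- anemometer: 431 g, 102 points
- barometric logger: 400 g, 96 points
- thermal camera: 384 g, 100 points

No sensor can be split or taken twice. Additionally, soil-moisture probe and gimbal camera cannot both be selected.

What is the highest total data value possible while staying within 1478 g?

Best packing: humidity probe + hyperspectral sensor + gas sampler + gimbal camera + anemometer — 1450 g, 419 total.

419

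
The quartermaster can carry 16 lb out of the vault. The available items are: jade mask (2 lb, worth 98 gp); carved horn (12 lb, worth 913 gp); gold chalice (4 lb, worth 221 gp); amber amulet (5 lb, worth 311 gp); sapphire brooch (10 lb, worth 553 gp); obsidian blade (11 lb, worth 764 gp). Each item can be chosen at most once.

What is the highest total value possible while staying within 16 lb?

1134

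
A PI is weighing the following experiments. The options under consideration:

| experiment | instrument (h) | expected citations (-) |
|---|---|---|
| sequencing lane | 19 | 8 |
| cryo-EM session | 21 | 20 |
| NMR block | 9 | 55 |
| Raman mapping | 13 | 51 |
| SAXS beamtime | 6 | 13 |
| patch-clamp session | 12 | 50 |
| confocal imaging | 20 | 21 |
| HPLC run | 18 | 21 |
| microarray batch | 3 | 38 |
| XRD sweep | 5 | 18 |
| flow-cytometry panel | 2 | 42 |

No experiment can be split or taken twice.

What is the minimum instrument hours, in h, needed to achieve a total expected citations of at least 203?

31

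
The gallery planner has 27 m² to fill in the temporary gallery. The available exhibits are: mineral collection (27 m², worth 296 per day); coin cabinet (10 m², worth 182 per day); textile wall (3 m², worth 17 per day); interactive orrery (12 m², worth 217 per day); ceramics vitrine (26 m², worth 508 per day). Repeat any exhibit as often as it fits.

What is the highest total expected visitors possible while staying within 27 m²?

By expected visitors per m²: ceramics vitrine 19.54, coin cabinet 18.20, interactive orrery 18.08 lead.
Ceramics vitrine uses 26 of the 27 m² and totals 508.

508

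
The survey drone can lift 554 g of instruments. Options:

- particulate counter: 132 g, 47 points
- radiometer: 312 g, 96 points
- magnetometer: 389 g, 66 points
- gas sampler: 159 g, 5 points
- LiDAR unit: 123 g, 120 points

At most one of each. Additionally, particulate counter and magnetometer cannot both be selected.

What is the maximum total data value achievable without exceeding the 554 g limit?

216

Ranking by ratio (data value/g): LiDAR unit 0.98, particulate counter 0.36, radiometer 0.31, magnetometer 0.17.
Greedy by ratio would take particulate counter + gas sampler + LiDAR unit: 414 g used, total 172.
Replace particulate counter and gas sampler with radiometer: the trade gains 44 net, giving 216 at 435 g.
The spare 119 g is too small for any remaining sensor, and no feasible exchange beats 216.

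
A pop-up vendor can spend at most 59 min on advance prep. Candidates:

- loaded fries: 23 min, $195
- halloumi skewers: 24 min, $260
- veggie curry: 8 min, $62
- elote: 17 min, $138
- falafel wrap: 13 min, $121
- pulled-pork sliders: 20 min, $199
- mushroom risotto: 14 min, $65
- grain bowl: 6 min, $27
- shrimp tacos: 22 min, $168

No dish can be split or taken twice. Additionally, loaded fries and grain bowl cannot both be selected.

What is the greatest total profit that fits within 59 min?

580

Best packing: halloumi skewers + falafel wrap + pulled-pork sliders — 57 min, 580 total.
The spare 2 min is too small for any remaining dish, and no feasible exchange beats 580.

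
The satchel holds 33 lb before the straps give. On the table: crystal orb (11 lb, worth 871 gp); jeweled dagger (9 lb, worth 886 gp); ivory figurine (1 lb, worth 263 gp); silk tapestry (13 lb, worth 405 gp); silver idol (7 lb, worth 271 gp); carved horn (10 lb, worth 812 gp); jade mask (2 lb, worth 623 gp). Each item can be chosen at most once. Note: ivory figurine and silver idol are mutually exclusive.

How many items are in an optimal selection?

5

Optimal total is 3455.
One optimal bundle: crystal orb + jeweled dagger + ivory figurine + carved horn + jade mask (33 lb).
All optima have 5 items.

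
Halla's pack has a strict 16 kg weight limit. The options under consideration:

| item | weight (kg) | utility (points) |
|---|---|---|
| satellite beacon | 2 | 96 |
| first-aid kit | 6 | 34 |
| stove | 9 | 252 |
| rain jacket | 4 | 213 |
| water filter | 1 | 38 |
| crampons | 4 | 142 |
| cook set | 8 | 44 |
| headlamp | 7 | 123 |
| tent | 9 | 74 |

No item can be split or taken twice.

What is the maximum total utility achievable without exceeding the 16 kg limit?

599

A density-first pass picks satellite beacon + rain jacket + water filter + crampons — 489 at 11 kg.
Dropping crampons frees 4 kg; slotting in stove (9 kg) lifts the total to 599 at 16 kg.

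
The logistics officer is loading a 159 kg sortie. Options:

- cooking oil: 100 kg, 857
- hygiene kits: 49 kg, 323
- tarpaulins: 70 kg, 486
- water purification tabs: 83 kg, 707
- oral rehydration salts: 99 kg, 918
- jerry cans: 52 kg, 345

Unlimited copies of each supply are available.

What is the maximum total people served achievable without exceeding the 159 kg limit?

Oral rehydration salts + jerry cans uses 151 of the 159 kg and totals 1263.
That's the maximum — no swap from here does better than 1263.

1263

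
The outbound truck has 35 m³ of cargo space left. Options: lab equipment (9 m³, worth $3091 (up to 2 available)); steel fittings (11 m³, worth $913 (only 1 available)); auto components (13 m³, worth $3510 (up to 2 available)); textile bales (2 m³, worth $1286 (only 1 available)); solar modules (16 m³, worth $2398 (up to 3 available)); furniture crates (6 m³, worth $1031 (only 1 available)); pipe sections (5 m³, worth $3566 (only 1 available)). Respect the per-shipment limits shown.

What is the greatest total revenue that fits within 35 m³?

Ranking by ratio (revenue/m³): pipe sections 713.20, textile bales 643.00, lab equipment 343.44.
Greedy by ratio would take 2×lab equipment + textile bales + furniture crates + pipe sections: 31 m³ used, total 12065.
The 9 m³ tied up in lab equipment is better spent on auto components — total rises to 12484 (35 m³).
That's the maximum — no swap from here does better than 12484.

12484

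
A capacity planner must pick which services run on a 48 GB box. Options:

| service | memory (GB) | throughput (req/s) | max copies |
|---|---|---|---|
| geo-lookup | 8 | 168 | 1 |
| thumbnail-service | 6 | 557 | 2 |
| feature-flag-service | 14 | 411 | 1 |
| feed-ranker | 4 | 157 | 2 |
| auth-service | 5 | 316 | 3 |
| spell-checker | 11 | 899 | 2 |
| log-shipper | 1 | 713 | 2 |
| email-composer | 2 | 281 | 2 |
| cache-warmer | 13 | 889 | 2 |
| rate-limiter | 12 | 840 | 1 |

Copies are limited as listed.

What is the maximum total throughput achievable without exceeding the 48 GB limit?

5251

A density-first pass picks 2×thumbnail-service + auth-service + 2×spell-checker + 2×log-shipper + 2×email-composer — 5216 at 45 GB.
Dropping email-composer frees 2 GB; slotting in auth-service (5 GB) lifts the total to 5251 at 48 GB.
That's the maximum — no swap from here does better than 5251.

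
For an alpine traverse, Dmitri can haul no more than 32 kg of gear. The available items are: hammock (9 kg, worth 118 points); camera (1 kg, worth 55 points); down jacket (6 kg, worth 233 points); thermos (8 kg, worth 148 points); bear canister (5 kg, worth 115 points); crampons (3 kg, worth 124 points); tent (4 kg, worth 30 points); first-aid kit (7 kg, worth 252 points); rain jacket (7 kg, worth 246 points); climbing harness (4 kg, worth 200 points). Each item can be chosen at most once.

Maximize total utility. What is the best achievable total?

Ranking by ratio (utility/kg): camera 55.00, climbing harness 50.00, crampons 41.33.
A density-first pass picks camera + down jacket + crampons + tent + first-aid kit + rain jacket + climbing harness — 1140 at 32 kg.
The 5 kg tied up in camera and tent is better spent on bear canister — total rises to 1170 (32 kg).
An exhaustive check of the 1024 subsets confirms 1170.

1170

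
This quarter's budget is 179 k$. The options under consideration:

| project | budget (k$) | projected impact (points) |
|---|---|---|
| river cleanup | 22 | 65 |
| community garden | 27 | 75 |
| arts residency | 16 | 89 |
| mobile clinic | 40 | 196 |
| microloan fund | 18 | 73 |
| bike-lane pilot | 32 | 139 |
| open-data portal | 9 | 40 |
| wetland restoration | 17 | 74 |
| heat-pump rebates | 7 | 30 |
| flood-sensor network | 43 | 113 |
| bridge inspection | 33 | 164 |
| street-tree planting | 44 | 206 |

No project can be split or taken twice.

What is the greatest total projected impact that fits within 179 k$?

842

Taking the top-ratio projects first gives arts residency + mobile clinic + open-data portal + wetland restoration + heat-pump rebates + bridge inspection + street-tree planting for 799 (166 k$).
Replace heat-pump rebates with microloan fund: the trade gains 43 net, giving 842 at 177 k$.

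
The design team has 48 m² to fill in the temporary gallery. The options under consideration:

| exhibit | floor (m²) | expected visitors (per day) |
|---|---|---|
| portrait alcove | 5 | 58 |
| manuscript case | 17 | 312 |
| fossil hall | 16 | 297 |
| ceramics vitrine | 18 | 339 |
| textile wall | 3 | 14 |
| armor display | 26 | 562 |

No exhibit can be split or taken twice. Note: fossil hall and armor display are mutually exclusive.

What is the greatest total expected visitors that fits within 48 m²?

932

The ratio heuristic lands on ceramics vitrine + textile wall + armor display (915) but leaves 1 m² idle.
The 21 m² tied up in ceramics vitrine and textile wall is better spent on portrait alcove + manuscript case — total rises to 932 (48 m²).
Every other selection either busts 48 m² or breaks a pairing rule or fails to beat 932.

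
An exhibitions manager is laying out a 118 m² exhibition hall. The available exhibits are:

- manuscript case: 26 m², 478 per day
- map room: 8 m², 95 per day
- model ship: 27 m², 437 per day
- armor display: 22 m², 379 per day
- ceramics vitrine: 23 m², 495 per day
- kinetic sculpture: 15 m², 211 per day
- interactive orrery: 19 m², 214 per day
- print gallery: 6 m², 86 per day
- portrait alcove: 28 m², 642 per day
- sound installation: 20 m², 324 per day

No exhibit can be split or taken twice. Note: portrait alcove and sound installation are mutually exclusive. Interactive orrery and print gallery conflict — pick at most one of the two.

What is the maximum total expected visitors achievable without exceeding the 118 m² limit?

2233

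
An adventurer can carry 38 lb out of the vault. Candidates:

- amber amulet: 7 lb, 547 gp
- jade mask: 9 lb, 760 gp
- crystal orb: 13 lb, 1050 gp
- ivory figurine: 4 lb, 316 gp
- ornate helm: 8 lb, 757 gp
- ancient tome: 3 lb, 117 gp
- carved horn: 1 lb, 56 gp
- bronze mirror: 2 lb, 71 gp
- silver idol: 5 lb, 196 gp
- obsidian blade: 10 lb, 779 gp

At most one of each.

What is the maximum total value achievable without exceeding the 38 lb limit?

A density-first pass picks jade mask + crystal orb + ivory figurine + ornate helm + ancient tome + carved horn — 3056 at 38 lb.
Dropping ivory figurine and ancient tome frees 7 lb; slotting in amber amulet (7 lb) lifts the total to 3170 at 38 lb.
That's the maximum — no swap from here does better than 3170.

3170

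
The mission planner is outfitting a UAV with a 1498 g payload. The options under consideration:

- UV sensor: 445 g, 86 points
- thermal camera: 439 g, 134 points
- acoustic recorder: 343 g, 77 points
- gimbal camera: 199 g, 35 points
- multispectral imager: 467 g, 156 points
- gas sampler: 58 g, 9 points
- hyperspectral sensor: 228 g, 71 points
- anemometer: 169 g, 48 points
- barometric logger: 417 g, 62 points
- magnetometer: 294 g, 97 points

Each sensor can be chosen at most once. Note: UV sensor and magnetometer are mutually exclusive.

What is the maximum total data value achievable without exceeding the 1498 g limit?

467

Taking thermal camera + multispectral imager + gas sampler + hyperspectral sensor + magnetometer: 1486 g used, 467 in data value.
No other feasible combination exceeds 467.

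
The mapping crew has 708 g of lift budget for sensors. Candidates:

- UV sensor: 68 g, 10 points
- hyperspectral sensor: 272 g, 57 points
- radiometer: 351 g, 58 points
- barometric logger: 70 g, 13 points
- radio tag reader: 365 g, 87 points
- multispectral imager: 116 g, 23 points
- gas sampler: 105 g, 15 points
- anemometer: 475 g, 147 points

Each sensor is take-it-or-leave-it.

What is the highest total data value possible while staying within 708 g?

185

Greedy by ratio would take barometric logger + multispectral imager + anemometer: 661 g used, total 183.
Replace barometric logger with gas sampler: the trade gains 2 net, giving 185 at 696 g.
Next best is barometric logger + multispectral imager + anemometer at 183 (661 g) — short by 2.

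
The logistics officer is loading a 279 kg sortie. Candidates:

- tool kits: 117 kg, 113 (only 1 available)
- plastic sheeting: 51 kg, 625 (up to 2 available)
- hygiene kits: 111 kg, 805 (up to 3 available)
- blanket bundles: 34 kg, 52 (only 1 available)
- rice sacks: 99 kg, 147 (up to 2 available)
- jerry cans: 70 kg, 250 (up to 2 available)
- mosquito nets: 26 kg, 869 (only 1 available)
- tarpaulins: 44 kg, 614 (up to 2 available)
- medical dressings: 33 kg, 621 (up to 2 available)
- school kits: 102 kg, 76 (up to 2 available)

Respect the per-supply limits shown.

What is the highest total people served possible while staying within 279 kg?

4027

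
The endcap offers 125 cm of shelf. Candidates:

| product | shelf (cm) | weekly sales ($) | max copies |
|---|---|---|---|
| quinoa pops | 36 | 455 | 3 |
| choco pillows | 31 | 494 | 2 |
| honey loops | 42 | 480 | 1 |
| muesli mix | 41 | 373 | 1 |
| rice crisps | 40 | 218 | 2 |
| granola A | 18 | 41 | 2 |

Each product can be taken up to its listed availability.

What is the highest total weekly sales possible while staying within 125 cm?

1509

A density-first pass picks quinoa pops + 2×choco pillows + granola A — 1484 at 116 cm.
Replace quinoa pops with honey loops: the trade gains 25 net, giving 1509 at 122 cm.
The spare 3 cm is too small for any remaining product, and no exchange beats 1509.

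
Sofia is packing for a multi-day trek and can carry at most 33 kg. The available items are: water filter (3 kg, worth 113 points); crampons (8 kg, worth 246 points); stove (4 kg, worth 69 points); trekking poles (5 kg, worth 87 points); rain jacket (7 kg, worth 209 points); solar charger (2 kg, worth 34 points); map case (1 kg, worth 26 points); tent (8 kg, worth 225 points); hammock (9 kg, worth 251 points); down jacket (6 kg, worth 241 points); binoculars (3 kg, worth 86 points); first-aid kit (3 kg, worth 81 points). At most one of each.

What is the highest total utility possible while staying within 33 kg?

1060

By utility per kg: down jacket 40.17, water filter 37.67, crampons 30.75, rain jacket 29.86 lead.
Greedy by ratio would take water filter + crampons + rain jacket + solar charger + map case + down jacket + binoculars + first-aid kit: 33 kg used, total 1036.
Dropping solar charger and binoculars and first-aid kit frees 8 kg; slotting in tent (8 kg) lifts the total to 1060 at 33 kg.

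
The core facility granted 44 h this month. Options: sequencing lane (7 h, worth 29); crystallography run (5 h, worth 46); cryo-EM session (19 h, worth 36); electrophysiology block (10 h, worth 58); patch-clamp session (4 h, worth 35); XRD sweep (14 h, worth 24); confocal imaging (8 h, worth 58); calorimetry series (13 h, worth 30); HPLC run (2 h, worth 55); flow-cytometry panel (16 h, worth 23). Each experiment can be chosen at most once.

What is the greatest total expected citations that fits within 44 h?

282

Density check — HPLC run 27.50, crystallography run 9.20, patch-clamp session 8.75 are the best per h.
A density-first pass picks sequencing lane + crystallography run + electrophysiology block + patch-clamp session + confocal imaging + HPLC run — 281 at 36 h.
The 7 h tied up in sequencing lane is better spent on calorimetry series — total rises to 282 (42 h).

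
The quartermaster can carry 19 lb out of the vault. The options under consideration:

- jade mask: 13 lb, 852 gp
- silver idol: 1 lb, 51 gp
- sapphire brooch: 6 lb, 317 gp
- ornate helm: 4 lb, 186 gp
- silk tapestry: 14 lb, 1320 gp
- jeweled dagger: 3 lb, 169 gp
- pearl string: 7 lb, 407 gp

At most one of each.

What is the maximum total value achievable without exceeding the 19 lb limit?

The ratio heuristic lands on silver idol + silk tapestry + jeweled dagger (1540) but leaves 1 lb idle.
Replace jeweled dagger with ornate helm: the trade gains 17 net, giving 1557 at 19 lb.

1557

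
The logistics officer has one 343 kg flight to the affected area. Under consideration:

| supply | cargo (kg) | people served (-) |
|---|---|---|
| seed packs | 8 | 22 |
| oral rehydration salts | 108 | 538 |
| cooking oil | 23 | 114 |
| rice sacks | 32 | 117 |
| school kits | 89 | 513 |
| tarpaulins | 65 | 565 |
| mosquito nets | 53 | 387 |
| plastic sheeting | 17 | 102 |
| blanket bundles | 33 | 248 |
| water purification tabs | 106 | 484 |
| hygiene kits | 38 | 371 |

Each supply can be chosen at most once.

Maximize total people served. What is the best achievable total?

2337

Greedy by ratio would take seed packs + cooking oil + school kits + tarpaulins + mosquito nets + plastic sheeting + blanket bundles + hygiene kits: 326 kg used, total 2322.
The 17 kg tied up in plastic sheeting is better spent on rice sacks — total rises to 2337 (341 kg).
Nothing else within 343 kg beats 2337.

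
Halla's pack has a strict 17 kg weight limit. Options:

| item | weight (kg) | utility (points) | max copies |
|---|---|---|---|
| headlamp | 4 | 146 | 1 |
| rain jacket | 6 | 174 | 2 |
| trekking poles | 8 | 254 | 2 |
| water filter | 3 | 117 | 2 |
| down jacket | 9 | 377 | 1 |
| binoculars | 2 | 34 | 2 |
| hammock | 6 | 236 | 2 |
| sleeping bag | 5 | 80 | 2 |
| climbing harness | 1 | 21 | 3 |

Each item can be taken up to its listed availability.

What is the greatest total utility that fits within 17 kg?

661

Ranking by ratio (utility/kg): down jacket 41.89, hammock 39.33, water filter 39.00, headlamp 36.50.
A density-first pass picks down jacket + hammock + 2×climbing harness — 655 at 17 kg.
The 7 kg tied up in hammock and climbing harness is better spent on headlamp + water filter — total rises to 661 (17 kg).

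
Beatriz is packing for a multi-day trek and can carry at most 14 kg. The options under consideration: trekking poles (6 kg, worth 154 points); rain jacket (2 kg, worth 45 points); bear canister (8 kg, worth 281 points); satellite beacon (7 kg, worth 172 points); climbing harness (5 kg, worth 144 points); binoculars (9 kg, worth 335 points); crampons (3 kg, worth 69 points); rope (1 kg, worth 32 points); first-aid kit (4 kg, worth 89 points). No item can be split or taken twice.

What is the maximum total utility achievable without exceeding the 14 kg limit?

A density-first pass picks binoculars + crampons + rope — 436 at 13 kg.
Replace crampons and rope with climbing harness: the trade gains 43 net, giving 479 at 14 kg.
Next best is bear canister + climbing harness + rope at 457 (14 kg) — short by 22.

479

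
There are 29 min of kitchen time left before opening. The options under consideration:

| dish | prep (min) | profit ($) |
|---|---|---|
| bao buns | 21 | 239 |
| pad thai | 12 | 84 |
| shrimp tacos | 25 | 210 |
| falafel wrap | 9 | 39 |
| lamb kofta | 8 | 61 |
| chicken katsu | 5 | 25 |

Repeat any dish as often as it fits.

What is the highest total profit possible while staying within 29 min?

Bao buns + lamb kofta uses 29 of the 29 min and totals 300.
Every other selection either busts 29 min or fails to beat 300.

300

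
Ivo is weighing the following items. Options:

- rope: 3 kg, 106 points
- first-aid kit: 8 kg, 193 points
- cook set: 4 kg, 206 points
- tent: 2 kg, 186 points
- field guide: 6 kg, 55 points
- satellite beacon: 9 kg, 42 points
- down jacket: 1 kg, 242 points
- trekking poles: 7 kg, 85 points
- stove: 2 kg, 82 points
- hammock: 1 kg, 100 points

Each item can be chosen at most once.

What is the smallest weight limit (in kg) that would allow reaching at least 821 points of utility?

Look for the lowest-weight combination reaching 821.
rope + cook set + tent + down jacket + hammock: 840 utility at 11 kg.
Any bundle with less than 11 kg falls short of 821.

11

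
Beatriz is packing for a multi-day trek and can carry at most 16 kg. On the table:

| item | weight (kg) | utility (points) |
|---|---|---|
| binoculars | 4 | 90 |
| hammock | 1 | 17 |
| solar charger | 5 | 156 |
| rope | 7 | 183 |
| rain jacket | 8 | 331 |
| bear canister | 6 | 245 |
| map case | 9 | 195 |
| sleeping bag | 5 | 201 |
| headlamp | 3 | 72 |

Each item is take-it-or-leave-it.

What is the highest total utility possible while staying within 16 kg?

604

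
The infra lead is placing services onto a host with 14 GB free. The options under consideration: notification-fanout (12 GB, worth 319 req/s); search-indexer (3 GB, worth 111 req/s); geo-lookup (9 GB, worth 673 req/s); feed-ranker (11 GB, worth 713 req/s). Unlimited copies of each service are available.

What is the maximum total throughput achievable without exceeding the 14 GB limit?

By throughput per GB: geo-lookup 74.78, feed-ranker 64.82, search-indexer 37.00, notification-fanout 26.58 lead.
A density-first pass picks search-indexer + geo-lookup — 784 at 12 GB.
The 9 GB tied up in geo-lookup is better spent on feed-ranker — total rises to 824 (14 GB).

824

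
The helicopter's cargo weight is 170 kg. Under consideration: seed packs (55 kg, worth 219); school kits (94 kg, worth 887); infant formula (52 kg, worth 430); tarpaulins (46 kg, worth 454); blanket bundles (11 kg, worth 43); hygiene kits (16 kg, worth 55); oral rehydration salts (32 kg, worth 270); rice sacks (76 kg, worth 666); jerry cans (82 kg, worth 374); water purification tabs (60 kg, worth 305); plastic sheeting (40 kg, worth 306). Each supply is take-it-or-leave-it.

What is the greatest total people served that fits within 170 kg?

1553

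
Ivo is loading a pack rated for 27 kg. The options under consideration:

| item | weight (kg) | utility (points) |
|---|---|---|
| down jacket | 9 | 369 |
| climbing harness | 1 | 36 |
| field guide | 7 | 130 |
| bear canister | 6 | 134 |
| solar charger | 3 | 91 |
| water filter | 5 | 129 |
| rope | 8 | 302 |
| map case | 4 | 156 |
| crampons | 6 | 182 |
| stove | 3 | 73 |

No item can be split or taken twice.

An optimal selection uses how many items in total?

4

Optimal total is 1009.
One optimal bundle: down jacket + rope + map case + crampons (27 kg).
Every optimal selection uses 4 items.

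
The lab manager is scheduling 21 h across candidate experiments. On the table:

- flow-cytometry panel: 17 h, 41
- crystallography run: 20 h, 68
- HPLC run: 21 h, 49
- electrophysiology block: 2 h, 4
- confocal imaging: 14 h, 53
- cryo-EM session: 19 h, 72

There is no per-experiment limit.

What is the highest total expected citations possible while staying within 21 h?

76

Ranking by ratio (expected citations/h): cryo-EM session 3.79, confocal imaging 3.79, crystallography run 3.40.
Best packing: electrophysiology block + cryo-EM session — 21 h, 76 total.
No other feasible combination exceeds 76.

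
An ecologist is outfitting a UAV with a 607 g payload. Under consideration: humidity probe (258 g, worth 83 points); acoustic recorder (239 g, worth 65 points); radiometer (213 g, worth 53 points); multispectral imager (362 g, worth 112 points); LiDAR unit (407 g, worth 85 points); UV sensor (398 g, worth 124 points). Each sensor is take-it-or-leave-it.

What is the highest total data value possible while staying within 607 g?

177

Density check — humidity probe 0.32, UV sensor 0.31, multispectral imager 0.31 are the best per g.
The ratio heuristic lands on humidity probe + acoustic recorder (148) but leaves 110 g idle.
Dropping humidity probe frees 258 g; slotting in multispectral imager (362 g) lifts the total to 177 at 601 g.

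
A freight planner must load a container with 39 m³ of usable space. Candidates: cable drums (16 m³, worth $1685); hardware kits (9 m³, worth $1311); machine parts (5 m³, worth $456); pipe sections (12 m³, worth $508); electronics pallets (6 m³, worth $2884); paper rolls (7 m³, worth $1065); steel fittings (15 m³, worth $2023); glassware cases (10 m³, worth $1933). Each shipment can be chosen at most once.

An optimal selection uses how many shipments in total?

Best achievable revenue is 7905.
One optimal bundle: electronics pallets + paper rolls + steel fittings + glassware cases (38 m³).
All optima have 4 shipments.

4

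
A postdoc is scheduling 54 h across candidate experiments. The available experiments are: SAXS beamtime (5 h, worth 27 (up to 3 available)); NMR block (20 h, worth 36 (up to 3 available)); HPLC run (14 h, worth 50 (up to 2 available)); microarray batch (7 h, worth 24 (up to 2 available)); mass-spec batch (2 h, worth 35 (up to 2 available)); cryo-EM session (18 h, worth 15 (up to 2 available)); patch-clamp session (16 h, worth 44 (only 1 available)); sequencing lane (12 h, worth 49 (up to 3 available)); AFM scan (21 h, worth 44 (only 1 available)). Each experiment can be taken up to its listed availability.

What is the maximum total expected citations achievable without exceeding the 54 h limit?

275

Ranking by ratio (expected citations/h): mass-spec batch 17.50, SAXS beamtime 5.40, sequencing lane 4.08, HPLC run 3.57.
Filling by ratio: 3×SAXS beamtime + microarray batch + 2×mass-spec batch + 2×sequencing lane for 273, with 4 h left unused.
The 24 h tied up in 2×sequencing lane is better spent on 2×HPLC run — total rises to 275 (54 h).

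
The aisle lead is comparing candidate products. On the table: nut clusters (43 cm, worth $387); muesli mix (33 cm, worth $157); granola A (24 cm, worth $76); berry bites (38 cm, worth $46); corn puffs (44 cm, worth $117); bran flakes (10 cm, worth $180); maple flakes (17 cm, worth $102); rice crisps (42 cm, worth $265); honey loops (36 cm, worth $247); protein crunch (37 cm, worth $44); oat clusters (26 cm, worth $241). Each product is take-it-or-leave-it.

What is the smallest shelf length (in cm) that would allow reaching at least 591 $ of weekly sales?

Minimise cm subject to total weekly sales ≥ 591.
nut clusters + oat clusters: 628 weekly sales at 69 cm.
Below 69 cm the best achievable stays under 591.

69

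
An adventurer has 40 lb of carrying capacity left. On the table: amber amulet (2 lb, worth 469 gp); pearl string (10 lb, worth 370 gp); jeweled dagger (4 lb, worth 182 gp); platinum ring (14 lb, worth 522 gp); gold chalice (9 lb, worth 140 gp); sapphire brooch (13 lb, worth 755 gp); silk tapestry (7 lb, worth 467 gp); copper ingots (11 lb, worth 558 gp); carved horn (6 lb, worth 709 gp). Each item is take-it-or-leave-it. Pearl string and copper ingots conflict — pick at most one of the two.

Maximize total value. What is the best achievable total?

2958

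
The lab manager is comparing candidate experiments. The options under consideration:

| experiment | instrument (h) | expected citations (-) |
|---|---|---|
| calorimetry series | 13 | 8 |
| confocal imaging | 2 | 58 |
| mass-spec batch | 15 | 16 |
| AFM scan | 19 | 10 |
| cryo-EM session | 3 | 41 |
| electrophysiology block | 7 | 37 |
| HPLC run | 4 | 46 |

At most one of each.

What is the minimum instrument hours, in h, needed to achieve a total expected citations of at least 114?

9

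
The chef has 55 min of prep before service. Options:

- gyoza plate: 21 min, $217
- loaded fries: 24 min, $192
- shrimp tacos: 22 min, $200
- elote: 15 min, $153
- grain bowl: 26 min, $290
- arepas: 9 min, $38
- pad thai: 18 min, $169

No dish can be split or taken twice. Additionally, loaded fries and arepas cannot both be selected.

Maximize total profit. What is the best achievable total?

By profit per min: grain bowl 11.15, gyoza plate 10.33, elote 10.20 lead.
Filling by ratio: gyoza plate + grain bowl for 507, with 8 min left unused.
Dropping grain bowl frees 26 min; slotting in elote + pad thai (33 min) lifts the total to 539 at 54 min.
No other feasible combination exceeds 539.

539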